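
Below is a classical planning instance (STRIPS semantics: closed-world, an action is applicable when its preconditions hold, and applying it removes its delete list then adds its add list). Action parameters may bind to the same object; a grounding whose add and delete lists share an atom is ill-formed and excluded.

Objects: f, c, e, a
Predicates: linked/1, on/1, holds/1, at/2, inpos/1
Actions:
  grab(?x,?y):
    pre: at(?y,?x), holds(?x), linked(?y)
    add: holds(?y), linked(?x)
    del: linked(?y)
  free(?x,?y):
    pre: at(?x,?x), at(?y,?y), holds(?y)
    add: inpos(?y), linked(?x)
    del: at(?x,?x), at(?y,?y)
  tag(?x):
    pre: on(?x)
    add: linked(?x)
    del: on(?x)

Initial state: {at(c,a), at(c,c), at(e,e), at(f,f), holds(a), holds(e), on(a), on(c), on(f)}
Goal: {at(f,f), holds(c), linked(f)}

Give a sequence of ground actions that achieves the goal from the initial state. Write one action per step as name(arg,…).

free(c,e); grab(a,c); tag(f)

1. free(c,e)  →  {at(c,a), at(f,f), holds(a), holds(e), inpos(e), linked(c), on(a), on(c), on(f)}
2. grab(a,c)  →  {at(c,a), at(f,f), holds(a), holds(c), holds(e), inpos(e), linked(a), on(a), on(c), on(f)}
3. tag(f)  →  {at(c,a), at(f,f), holds(a), holds(c), holds(e), inpos(e), linked(a), linked(f), on(a), on(c)}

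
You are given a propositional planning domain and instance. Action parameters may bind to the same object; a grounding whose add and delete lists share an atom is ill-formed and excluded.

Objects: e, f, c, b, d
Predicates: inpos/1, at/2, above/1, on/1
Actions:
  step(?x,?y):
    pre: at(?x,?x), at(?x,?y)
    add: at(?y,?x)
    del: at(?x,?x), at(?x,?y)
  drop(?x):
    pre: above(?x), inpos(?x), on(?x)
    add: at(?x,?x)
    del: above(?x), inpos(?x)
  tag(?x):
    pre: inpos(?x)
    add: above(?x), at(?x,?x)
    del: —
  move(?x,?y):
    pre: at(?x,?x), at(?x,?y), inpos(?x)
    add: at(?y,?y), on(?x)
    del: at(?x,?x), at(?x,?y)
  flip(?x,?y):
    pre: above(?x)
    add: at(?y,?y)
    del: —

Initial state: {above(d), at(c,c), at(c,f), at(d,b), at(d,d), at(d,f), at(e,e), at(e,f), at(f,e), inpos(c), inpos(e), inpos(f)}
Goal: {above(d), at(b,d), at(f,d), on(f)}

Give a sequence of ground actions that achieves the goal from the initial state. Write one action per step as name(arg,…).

1. step(d,f)  →  {above(d), at(c,c), at(c,f), at(d,b), at(e,e), at(e,f), at(f,d), at(f,e), inpos(c), inpos(e), inpos(f)}
2. tag(f)  →  {above(d), above(f), at(c,c), at(c,f), at(d,b), at(e,e), at(e,f), at(f,d), at(f,e), at(f,f), inpos(c), inpos(e), inpos(f)}
3. move(f,e)  →  {above(d), above(f), at(c,c), at(c,f), at(d,b), at(e,e), at(e,f), at(f,d), inpos(c), inpos(e), inpos(f), on(f)}
4. flip(f,d)  →  {above(d), above(f), at(c,c), at(c,f), at(d,b), at(d,d), at(e,e), at(e,f), at(f,d), inpos(c), inpos(e), inpos(f), on(f)}
5. step(d,b)  →  {above(d), above(f), at(b,d), at(c,c), at(c,f), at(e,e), at(e,f), at(f,d), inpos(c), inpos(e), inpos(f), on(f)}

step(d,f); tag(f); move(f,e); flip(f,d); step(d,b)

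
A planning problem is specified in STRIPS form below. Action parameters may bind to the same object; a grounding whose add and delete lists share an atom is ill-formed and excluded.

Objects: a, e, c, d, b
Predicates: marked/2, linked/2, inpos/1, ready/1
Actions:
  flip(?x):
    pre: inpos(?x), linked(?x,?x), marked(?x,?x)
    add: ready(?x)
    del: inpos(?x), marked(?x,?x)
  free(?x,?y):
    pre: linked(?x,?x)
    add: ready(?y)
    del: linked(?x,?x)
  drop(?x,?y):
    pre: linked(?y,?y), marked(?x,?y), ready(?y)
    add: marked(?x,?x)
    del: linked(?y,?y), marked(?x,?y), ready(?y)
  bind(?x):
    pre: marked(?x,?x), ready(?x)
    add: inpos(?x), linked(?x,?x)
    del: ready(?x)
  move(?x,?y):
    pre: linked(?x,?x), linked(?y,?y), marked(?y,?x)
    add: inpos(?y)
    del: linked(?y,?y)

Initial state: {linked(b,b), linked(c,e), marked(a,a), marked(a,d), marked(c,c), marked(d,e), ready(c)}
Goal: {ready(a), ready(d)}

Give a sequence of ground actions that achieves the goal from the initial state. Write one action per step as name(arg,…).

free(b,a); bind(c); free(c,d)

1. free(b,a)  →  {linked(c,e), marked(a,a), marked(a,d), marked(c,c), marked(d,e), ready(a), ready(c)}
2. bind(c)  →  {inpos(c), linked(c,c), linked(c,e), marked(a,a), marked(a,d), marked(c,c), marked(d,e), ready(a)}
3. free(c,d)  →  {inpos(c), linked(c,e), marked(a,a), marked(a,d), marked(c,c), marked(d,e), ready(a), ready(d)}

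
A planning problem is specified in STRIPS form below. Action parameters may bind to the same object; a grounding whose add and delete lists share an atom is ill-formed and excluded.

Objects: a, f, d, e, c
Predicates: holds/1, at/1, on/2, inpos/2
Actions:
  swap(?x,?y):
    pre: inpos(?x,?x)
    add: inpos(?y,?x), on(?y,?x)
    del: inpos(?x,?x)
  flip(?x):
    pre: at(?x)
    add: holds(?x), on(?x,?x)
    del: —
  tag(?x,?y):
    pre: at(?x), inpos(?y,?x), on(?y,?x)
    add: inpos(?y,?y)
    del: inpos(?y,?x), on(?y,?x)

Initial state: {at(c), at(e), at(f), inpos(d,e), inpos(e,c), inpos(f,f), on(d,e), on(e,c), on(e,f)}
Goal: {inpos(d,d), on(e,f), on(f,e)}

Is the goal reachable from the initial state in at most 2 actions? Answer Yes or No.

No

1. tag(e,d)  →  {at(c), at(e), at(f), inpos(d,d), inpos(e,c), inpos(f,f), on(e,c), on(e,f)}
2. tag(c,e)  →  {at(c), at(e), at(f), inpos(d,d), inpos(e,e), inpos(f,f), on(e,f)}
3. swap(e,f)  →  {at(c), at(e), at(f), inpos(d,d), inpos(f,e), inpos(f,f), on(e,f), on(f,e)}
optimal plan length = 3; 3 > 2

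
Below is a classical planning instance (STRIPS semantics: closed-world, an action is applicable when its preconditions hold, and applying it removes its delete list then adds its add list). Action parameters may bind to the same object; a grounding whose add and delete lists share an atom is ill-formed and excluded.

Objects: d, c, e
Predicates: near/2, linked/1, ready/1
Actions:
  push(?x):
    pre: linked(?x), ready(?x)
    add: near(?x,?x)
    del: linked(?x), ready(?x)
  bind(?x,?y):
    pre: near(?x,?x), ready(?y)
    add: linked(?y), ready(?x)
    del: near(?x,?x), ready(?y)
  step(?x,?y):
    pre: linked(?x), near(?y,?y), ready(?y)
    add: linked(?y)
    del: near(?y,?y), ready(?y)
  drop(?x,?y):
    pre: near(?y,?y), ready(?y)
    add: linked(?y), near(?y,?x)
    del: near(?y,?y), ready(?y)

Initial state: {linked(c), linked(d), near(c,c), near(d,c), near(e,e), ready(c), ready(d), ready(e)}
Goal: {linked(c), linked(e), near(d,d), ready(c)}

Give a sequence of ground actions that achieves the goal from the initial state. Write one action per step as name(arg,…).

push(d); bind(c,e)

1. push(d)  →  {linked(c), near(c,c), near(d,c), near(d,d), near(e,e), ready(c), ready(e)}
2. bind(c,e)  →  {linked(c), linked(e), near(d,c), near(d,d), near(e,e), ready(c)}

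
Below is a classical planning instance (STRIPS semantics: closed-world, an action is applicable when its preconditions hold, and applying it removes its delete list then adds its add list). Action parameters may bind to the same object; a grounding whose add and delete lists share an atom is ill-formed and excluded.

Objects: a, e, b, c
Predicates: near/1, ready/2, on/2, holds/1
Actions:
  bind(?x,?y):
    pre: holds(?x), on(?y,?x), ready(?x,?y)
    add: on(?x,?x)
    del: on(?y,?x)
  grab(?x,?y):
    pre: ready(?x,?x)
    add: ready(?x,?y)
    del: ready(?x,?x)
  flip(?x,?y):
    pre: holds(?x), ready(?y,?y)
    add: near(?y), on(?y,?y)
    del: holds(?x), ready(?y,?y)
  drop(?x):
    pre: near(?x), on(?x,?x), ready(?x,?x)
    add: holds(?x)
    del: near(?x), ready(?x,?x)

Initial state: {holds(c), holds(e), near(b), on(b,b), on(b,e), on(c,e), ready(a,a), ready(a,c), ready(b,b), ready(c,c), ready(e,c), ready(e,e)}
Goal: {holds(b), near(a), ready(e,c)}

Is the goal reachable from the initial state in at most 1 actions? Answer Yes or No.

1. flip(e,a)  →  {holds(c), near(a), near(b), on(a,a), on(b,b), on(b,e), on(c,e), ready(a,c), ready(b,b), ready(c,c), ready(e,c), ready(e,e)}
2. drop(b)  →  {holds(b), holds(c), near(a), on(a,a), on(b,b), on(b,e), on(c,e), ready(a,c), ready(c,c), ready(e,c), ready(e,e)}
optimal plan length = 2; 2 > 1

No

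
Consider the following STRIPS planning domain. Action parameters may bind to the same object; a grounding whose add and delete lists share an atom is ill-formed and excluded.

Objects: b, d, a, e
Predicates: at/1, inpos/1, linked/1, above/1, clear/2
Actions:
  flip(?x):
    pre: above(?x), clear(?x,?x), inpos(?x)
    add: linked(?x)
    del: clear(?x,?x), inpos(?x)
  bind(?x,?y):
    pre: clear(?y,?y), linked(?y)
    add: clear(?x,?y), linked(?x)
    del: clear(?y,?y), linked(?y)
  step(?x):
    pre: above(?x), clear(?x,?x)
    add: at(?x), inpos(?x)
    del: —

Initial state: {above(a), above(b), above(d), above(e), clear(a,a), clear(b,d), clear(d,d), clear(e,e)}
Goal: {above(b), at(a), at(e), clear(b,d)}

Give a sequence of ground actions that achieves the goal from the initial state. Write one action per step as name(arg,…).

1. step(a)  →  {above(a), above(b), above(d), above(e), at(a), clear(a,a), clear(b,d), clear(d,d), clear(e,e), inpos(a)}
2. step(e)  →  {above(a), above(b), above(d), above(e), at(a), at(e), clear(a,a), clear(b,d), clear(d,d), clear(e,e), inpos(a), inpos(e)}

step(a); step(e)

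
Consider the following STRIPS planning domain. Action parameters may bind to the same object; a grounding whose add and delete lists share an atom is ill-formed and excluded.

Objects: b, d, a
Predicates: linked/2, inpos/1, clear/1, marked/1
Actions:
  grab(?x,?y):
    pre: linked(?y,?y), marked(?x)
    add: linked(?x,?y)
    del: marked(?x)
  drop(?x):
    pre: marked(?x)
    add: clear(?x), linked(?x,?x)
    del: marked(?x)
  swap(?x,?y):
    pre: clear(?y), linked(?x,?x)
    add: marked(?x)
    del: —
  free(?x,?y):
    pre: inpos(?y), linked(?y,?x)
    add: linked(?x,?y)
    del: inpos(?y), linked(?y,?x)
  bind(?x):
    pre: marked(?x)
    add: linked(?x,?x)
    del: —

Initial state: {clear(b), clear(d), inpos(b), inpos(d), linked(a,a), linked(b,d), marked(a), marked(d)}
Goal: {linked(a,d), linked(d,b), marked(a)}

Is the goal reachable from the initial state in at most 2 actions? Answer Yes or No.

No

1. grab(d,a)  →  {clear(b), clear(d), inpos(b), inpos(d), linked(a,a), linked(b,d), linked(d,a), marked(a)}
2. free(d,b)  →  {clear(b), clear(d), inpos(d), linked(a,a), linked(d,a), linked(d,b), marked(a)}
3. free(a,d)  →  {clear(b), clear(d), linked(a,a), linked(a,d), linked(d,b), marked(a)}
optimal plan length = 3; 3 > 2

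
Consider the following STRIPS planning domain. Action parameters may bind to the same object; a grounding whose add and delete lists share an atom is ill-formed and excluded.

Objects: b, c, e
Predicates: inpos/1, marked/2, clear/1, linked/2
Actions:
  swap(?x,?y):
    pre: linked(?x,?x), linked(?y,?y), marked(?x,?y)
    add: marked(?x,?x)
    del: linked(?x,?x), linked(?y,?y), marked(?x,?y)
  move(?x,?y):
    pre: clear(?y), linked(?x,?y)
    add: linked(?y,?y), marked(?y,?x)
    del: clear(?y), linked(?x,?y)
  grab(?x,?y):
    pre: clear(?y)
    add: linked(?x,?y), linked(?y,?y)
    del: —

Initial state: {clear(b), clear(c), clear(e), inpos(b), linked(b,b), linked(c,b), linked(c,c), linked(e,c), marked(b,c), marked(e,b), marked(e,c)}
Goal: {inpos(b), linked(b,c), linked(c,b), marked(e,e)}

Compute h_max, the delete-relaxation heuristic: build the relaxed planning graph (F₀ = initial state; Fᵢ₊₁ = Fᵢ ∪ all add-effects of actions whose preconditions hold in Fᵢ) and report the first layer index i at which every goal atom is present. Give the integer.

2

F0 = init (11 atoms)
F1 = F0 ∪ {linked(b,c), linked(b,e), linked(c,e), linked(e,b), linked(e,e), marked(b,b), marked(c,e)}  (18 atoms)
F2 = F1 ∪ {marked(b,e), marked(c,b), marked(c,c), marked(e,e)}  (22 atoms)
goal ⊆ F2  ⇒  h_max = 2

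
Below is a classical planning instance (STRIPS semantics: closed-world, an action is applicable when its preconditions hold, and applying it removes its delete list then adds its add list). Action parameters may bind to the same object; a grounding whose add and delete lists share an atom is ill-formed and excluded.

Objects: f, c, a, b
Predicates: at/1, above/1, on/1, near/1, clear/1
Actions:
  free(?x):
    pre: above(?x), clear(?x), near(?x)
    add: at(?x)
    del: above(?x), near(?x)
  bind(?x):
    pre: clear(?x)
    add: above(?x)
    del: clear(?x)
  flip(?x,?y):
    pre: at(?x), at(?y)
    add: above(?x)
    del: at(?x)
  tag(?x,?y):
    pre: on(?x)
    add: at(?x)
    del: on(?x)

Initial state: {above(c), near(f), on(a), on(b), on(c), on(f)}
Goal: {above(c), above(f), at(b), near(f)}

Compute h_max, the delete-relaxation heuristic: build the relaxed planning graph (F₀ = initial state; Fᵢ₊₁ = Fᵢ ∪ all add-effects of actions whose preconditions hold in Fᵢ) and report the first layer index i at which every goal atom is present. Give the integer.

F0 = init (6 atoms)
F1 = F0 ∪ {at(a), at(b), at(c), at(f)}  (10 atoms)
F2 = F1 ∪ {above(a), above(b), above(f)}  (13 atoms)
goal ⊆ F2  ⇒  h_max = 2

2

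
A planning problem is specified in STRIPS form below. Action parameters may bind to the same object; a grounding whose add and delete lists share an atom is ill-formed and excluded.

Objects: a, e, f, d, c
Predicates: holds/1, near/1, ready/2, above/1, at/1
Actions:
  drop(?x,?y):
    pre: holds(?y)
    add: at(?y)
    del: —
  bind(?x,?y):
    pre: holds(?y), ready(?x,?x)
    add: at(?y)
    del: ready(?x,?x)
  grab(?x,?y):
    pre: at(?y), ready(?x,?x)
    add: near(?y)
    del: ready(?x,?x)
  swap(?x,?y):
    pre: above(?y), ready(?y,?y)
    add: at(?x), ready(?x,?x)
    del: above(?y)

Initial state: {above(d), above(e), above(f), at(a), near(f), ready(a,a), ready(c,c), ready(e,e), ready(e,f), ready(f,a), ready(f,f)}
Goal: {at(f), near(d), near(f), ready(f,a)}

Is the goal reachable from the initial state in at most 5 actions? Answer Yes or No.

1. swap(f,e)  →  {above(d), above(f), at(a), at(f), near(f), ready(a,a), ready(c,c), ready(e,e), ready(e,f), ready(f,a), ready(f,f)}
2. swap(d,f)  →  {above(d), at(a), at(d), at(f), near(f), ready(a,a), ready(c,c), ready(d,d), ready(e,e), ready(e,f), ready(f,a), ready(f,f)}
3. grab(a,d)  →  {above(d), at(a), at(d), at(f), near(d), near(f), ready(c,c), ready(d,d), ready(e,e), ready(e,f), ready(f,a), ready(f,f)}
optimal plan length = 3; 3 ≤ 5

Yes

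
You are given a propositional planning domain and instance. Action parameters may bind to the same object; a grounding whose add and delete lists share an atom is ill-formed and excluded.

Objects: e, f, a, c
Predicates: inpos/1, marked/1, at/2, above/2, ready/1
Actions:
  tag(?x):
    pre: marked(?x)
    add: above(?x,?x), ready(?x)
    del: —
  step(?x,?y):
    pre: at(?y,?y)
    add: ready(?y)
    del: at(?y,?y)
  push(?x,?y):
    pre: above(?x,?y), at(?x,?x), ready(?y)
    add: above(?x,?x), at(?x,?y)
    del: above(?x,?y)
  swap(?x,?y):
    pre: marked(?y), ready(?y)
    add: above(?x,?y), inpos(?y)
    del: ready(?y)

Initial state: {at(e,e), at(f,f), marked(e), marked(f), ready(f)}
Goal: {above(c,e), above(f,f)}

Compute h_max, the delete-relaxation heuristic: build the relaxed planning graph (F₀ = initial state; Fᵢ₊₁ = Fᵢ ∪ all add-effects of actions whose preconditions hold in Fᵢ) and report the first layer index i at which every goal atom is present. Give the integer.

2

F0 = init (5 atoms)
F1 = F0 ∪ {above(a,f), above(c,f), above(e,e), above(e,f), above(f,f), inpos(f), ready(e)}  (12 atoms)
F2 = F1 ∪ {above(a,e), above(c,e), above(f,e), at(e,f), inpos(e)}  (17 atoms)
goal ⊆ F2  ⇒  h_max = 2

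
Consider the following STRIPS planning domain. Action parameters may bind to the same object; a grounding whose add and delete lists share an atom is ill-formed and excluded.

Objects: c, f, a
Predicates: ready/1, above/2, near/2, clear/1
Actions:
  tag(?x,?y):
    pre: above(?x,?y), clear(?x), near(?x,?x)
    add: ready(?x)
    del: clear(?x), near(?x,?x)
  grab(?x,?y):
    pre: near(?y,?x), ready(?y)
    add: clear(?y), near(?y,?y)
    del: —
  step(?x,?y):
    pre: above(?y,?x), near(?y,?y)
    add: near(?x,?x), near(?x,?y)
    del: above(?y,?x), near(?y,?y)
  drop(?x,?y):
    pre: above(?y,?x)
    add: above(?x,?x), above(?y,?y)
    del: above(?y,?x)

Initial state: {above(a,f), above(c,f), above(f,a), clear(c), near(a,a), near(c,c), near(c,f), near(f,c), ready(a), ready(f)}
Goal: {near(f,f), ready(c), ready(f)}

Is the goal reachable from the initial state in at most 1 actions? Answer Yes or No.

No

1. tag(c,f)  →  {above(a,f), above(c,f), above(f,a), near(a,a), near(c,f), near(f,c), ready(a), ready(c), ready(f)}
2. grab(c,f)  →  {above(a,f), above(c,f), above(f,a), clear(f), near(a,a), near(c,f), near(f,c), near(f,f), ready(a), ready(c), ready(f)}
optimal plan length = 2; 2 > 1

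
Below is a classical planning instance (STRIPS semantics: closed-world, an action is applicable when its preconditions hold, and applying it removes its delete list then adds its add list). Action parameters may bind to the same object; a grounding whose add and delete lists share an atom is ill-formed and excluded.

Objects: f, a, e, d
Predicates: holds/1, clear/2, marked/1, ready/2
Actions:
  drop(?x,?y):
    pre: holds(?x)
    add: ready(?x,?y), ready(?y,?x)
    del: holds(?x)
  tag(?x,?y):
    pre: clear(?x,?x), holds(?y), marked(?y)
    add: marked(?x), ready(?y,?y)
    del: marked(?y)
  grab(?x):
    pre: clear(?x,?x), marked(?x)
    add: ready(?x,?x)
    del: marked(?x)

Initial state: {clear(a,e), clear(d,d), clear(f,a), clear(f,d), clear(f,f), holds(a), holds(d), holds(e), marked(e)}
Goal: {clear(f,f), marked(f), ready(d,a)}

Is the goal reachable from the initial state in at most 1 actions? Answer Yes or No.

1. drop(a,d)  →  {clear(a,e), clear(d,d), clear(f,a), clear(f,d), clear(f,f), holds(d), holds(e), marked(e), ready(a,d), ready(d,a)}
2. tag(f,e)  →  {clear(a,e), clear(d,d), clear(f,a), clear(f,d), clear(f,f), holds(d), holds(e), marked(f), ready(a,d), ready(d,a), ready(e,e)}
optimal plan length = 2; 2 > 1

No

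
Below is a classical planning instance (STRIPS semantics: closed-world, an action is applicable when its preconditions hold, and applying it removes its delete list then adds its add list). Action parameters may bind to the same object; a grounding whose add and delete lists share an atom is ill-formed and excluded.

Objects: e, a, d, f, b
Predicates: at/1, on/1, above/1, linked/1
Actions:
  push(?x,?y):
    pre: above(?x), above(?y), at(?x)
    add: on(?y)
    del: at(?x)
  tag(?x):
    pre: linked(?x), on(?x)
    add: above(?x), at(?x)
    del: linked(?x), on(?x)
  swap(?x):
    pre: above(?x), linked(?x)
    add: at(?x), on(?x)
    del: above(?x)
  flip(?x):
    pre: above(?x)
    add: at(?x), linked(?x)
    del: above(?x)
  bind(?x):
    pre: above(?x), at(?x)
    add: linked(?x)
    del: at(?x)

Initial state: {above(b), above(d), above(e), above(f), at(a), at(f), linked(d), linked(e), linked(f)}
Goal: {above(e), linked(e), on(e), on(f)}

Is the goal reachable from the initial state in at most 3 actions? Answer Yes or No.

1. push(f,e)  →  {above(b), above(d), above(e), above(f), at(a), linked(d), linked(e), linked(f), on(e)}
2. swap(f)  →  {above(b), above(d), above(e), at(a), at(f), linked(d), linked(e), linked(f), on(e), on(f)}
optimal plan length = 2; 2 ≤ 3

Yes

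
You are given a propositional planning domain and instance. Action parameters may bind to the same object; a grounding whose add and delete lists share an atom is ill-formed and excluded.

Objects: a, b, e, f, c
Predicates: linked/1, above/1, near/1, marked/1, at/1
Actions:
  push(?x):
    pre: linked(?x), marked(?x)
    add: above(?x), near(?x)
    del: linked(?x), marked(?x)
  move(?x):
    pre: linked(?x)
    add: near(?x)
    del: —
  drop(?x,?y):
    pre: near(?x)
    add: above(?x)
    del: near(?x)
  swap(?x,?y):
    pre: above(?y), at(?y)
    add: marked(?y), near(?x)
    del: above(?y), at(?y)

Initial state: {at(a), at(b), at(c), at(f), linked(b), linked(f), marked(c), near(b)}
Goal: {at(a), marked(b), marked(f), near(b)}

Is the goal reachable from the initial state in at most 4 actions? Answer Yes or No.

1. drop(b,a)  →  {above(b), at(a), at(b), at(c), at(f), linked(b), linked(f), marked(c)}
2. swap(f,b)  →  {at(a), at(c), at(f), linked(b), linked(f), marked(b), marked(c), near(f)}
3. drop(f,a)  →  {above(f), at(a), at(c), at(f), linked(b), linked(f), marked(b), marked(c)}
4. swap(b,f)  →  {at(a), at(c), linked(b), linked(f), marked(b), marked(c), marked(f), near(b)}
optimal plan length = 4; 4 ≤ 4

Yes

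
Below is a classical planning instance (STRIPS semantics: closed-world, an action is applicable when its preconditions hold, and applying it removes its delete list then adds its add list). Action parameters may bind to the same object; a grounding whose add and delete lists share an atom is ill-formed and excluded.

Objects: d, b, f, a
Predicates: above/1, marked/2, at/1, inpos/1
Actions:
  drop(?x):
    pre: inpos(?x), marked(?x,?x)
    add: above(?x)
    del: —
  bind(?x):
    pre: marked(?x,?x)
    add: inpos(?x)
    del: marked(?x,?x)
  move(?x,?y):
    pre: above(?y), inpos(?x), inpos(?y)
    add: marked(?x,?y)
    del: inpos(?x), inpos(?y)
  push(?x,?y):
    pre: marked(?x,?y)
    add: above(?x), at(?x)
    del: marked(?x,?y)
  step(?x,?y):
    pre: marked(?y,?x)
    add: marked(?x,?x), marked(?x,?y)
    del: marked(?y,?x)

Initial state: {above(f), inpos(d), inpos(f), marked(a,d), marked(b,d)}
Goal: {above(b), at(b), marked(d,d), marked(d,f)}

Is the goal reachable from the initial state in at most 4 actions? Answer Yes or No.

Yes

1. move(d,f)  →  {above(f), marked(a,d), marked(b,d), marked(d,f)}
2. push(b,d)  →  {above(b), above(f), at(b), marked(a,d), marked(d,f)}
3. step(d,a)  →  {above(b), above(f), at(b), marked(d,a), marked(d,d), marked(d,f)}
optimal plan length = 3; 3 ≤ 4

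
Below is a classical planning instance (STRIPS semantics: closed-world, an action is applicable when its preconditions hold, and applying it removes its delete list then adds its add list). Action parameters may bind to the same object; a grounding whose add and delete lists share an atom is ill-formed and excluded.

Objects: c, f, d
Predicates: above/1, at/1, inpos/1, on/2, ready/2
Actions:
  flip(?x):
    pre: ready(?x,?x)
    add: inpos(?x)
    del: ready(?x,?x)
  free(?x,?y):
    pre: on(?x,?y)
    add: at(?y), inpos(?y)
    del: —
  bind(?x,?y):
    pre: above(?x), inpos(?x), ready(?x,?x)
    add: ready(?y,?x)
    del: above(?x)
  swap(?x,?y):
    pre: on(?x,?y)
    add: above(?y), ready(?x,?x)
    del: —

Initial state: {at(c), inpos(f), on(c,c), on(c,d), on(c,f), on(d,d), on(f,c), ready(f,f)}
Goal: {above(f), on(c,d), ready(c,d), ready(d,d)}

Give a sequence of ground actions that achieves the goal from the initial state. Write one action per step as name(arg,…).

free(c,d); swap(c,f); swap(d,d); bind(d,c)

1. free(c,d)  →  {at(c), at(d), inpos(d), inpos(f), on(c,c), on(c,d), on(c,f), on(d,d), on(f,c), ready(f,f)}
2. swap(c,f)  →  {above(f), at(c), at(d), inpos(d), inpos(f), on(c,c), on(c,d), on(c,f), on(d,d), on(f,c), ready(c,c), ready(f,f)}
3. swap(d,d)  →  {above(d), above(f), at(c), at(d), inpos(d), inpos(f), on(c,c), on(c,d), on(c,f), on(d,d), on(f,c), ready(c,c), ready(d,d), ready(f,f)}
4. bind(d,c)  →  {above(f), at(c), at(d), inpos(d), inpos(f), on(c,c), on(c,d), on(c,f), on(d,d), on(f,c), ready(c,c), ready(c,d), ready(d,d), ready(f,f)}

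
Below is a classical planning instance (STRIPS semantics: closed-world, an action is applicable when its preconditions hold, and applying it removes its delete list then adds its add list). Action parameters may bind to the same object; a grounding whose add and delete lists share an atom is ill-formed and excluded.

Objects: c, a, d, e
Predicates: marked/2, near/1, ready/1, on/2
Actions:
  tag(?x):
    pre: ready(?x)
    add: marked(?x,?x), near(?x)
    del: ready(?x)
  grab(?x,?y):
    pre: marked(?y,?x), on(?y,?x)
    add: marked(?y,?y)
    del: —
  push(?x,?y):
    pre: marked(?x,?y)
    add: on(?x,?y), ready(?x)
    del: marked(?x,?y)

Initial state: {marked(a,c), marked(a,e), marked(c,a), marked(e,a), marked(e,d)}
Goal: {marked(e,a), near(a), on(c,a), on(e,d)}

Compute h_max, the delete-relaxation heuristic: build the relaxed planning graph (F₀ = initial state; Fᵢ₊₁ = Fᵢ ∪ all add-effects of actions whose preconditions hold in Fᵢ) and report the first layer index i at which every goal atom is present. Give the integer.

F0 = init (5 atoms)
F1 = F0 ∪ {on(a,c), on(a,e), on(c,a), on(e,a), on(e,d), ready(a), ready(c), ready(e)}  (13 atoms)
F2 = F1 ∪ {marked(a,a), marked(c,c), marked(e,e), near(a), near(c), near(e)}  (19 atoms)
goal ⊆ F2  ⇒  h_max = 2

2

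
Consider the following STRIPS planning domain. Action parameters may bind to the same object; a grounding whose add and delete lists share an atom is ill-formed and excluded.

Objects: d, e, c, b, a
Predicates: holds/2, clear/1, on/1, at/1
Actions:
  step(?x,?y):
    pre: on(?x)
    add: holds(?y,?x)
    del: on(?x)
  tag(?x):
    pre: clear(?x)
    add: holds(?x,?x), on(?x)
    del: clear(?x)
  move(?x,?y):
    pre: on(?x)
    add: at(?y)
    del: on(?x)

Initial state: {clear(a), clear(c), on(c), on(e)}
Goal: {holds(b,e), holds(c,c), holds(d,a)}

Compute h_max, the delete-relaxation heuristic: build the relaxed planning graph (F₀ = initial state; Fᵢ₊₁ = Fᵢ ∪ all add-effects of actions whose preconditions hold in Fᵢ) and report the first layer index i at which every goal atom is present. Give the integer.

F0 = init (4 atoms)
F1 = F0 ∪ {at(a), at(b), at(c), at(d), at(e), holds(a,a), holds(a,c), holds(a,e), holds(b,c), holds(b,e), holds(c,c), holds(c,e), holds(d,c), holds(d,e), holds(e,c), holds(e,e), on(a)}  (21 atoms)
F2 = F1 ∪ {holds(b,a), holds(c,a), holds(d,a), holds(e,a)}  (25 atoms)
goal ⊆ F2  ⇒  h_max = 2

2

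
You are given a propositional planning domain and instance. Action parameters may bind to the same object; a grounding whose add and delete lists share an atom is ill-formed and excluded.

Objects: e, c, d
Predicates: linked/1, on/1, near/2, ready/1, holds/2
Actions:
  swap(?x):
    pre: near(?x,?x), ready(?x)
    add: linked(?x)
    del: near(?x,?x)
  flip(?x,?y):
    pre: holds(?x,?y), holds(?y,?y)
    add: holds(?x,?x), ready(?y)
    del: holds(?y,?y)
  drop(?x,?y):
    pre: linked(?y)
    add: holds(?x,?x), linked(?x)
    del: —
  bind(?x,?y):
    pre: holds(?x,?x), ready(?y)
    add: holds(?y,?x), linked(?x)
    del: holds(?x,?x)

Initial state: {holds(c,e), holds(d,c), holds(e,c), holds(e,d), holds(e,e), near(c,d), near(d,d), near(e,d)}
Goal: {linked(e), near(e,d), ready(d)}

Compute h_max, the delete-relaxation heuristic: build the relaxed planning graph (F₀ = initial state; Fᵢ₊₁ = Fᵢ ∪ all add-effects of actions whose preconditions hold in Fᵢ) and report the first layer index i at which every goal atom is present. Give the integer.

3

F0 = init (8 atoms)
F1 = F0 ∪ {holds(c,c), ready(e)}  (10 atoms)
F2 = F1 ∪ {holds(d,d), linked(c), ready(c)}  (13 atoms)
F3 = F2 ∪ {holds(c,d), linked(d), linked(e), ready(d)}  (17 atoms)
goal ⊆ F3  ⇒  h_max = 3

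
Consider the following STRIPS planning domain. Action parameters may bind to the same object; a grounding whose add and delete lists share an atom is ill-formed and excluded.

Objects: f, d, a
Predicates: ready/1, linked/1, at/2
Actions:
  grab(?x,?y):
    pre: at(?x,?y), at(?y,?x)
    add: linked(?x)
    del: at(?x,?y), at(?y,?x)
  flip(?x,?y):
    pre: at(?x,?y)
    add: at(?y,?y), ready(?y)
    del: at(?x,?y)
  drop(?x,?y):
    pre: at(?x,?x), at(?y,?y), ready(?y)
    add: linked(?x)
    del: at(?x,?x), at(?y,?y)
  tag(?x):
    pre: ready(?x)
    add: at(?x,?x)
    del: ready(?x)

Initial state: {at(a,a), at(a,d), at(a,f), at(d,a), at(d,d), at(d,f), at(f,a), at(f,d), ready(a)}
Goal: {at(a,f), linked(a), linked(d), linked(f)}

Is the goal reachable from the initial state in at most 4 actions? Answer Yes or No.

1. grab(f,d)  →  {at(a,a), at(a,d), at(a,f), at(d,a), at(d,d), at(f,a), linked(f), ready(a)}
2. grab(d,d)  →  {at(a,a), at(a,d), at(a,f), at(d,a), at(f,a), linked(d), linked(f), ready(a)}
3. grab(a,d)  →  {at(a,a), at(a,f), at(f,a), linked(a), linked(d), linked(f), ready(a)}
optimal plan length = 3; 3 ≤ 4

Yes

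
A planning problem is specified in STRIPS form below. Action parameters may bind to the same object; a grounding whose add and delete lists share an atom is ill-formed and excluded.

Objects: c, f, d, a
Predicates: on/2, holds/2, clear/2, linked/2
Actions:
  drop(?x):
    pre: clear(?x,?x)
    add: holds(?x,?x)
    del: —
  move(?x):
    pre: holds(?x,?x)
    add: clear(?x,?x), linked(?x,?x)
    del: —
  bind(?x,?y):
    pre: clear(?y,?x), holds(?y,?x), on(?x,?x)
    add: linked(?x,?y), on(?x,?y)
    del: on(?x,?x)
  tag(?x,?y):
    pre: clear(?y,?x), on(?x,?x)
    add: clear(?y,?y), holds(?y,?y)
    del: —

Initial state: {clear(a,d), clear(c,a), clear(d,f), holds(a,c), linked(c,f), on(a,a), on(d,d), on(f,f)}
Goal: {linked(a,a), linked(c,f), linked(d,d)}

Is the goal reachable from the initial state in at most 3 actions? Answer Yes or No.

No

1. tag(f,d)  →  {clear(a,d), clear(c,a), clear(d,d), clear(d,f), holds(a,c), holds(d,d), linked(c,f), on(a,a), on(d,d), on(f,f)}
2. move(d)  →  {clear(a,d), clear(c,a), clear(d,d), clear(d,f), holds(a,c), holds(d,d), linked(c,f), linked(d,d), on(a,a), on(d,d), on(f,f)}
3. tag(d,a)  →  {clear(a,a), clear(a,d), clear(c,a), clear(d,d), clear(d,f), holds(a,a), holds(a,c), holds(d,d), linked(c,f), linked(d,d), on(a,a), on(d,d), on(f,f)}
4. move(a)  →  {clear(a,a), clear(a,d), clear(c,a), clear(d,d), clear(d,f), holds(a,a), holds(a,c), holds(d,d), linked(a,a), linked(c,f), linked(d,d), on(a,a), on(d,d), on(f,f)}
optimal plan length = 4; 4 > 3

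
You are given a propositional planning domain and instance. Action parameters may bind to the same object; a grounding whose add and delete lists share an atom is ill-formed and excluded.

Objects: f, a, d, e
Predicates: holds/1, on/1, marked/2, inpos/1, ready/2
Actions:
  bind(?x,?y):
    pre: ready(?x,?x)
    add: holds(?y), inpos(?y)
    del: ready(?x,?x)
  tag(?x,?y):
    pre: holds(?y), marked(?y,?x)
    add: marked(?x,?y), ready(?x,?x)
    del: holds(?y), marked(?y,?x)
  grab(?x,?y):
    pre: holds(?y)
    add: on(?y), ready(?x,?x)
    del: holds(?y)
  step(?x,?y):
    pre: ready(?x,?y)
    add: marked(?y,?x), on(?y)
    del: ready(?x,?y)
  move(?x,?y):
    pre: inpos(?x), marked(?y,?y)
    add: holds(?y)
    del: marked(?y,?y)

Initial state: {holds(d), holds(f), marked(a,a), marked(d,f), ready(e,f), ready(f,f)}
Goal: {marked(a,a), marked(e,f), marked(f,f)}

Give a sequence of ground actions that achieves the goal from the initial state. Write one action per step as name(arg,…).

step(f,f); step(e,f); tag(e,f)

1. step(f,f)  →  {holds(d), holds(f), marked(a,a), marked(d,f), marked(f,f), on(f), ready(e,f)}
2. step(e,f)  →  {holds(d), holds(f), marked(a,a), marked(d,f), marked(f,e), marked(f,f), on(f)}
3. tag(e,f)  →  {holds(d), marked(a,a), marked(d,f), marked(e,f), marked(f,f), on(f), ready(e,e)}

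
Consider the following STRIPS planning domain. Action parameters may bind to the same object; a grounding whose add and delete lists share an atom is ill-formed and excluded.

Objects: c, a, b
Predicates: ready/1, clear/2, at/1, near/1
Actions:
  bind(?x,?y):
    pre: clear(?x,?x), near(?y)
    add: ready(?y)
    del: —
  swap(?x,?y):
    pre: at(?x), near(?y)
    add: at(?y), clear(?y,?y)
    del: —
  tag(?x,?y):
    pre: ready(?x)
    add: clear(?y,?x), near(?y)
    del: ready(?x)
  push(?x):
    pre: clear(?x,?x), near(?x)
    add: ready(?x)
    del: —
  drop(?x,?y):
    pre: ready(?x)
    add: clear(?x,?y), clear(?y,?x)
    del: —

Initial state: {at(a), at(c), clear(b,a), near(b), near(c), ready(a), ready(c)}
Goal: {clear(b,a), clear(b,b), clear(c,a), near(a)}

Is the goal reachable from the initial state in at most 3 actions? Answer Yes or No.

Yes

1. swap(c,b)  →  {at(a), at(b), at(c), clear(b,a), clear(b,b), near(b), near(c), ready(a), ready(c)}
2. tag(c,a)  →  {at(a), at(b), at(c), clear(a,c), clear(b,a), clear(b,b), near(a), near(b), near(c), ready(a)}
3. tag(a,c)  →  {at(a), at(b), at(c), clear(a,c), clear(b,a), clear(b,b), clear(c,a), near(a), near(b), near(c)}
optimal plan length = 3; 3 ≤ 3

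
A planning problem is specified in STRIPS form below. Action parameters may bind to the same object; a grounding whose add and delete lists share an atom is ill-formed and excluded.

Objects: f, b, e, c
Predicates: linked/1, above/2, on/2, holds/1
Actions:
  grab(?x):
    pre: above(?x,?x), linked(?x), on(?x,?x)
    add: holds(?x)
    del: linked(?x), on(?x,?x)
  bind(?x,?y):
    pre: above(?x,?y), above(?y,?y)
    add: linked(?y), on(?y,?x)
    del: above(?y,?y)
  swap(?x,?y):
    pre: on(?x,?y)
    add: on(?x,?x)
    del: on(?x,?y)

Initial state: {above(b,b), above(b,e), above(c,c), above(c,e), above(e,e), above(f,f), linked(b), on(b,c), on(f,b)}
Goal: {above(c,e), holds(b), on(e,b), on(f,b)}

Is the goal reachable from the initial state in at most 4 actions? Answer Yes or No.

1. bind(b,e)  →  {above(b,b), above(b,e), above(c,c), above(c,e), above(f,f), linked(b), linked(e), on(b,c), on(e,b), on(f,b)}
2. swap(b,c)  →  {above(b,b), above(b,e), above(c,c), above(c,e), above(f,f), linked(b), linked(e), on(b,b), on(e,b), on(f,b)}
3. grab(b)  →  {above(b,b), above(b,e), above(c,c), above(c,e), above(f,f), holds(b), linked(e), on(e,b), on(f,b)}
optimal plan length = 3; 3 ≤ 4

Yes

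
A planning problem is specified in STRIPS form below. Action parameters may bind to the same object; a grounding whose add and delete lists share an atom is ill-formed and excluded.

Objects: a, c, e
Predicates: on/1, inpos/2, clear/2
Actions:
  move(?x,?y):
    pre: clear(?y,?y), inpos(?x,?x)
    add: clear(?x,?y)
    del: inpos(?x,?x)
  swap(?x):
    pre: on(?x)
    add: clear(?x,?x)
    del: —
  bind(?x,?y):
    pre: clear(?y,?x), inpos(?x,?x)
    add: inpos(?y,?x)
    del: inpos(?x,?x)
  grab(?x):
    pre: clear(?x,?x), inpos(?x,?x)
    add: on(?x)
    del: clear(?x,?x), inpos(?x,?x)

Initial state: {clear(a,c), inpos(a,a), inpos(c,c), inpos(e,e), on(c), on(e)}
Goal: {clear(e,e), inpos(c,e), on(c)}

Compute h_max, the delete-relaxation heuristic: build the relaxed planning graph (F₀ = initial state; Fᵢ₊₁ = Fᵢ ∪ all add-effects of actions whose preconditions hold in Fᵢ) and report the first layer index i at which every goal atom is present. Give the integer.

3

F0 = init (6 atoms)
F1 = F0 ∪ {clear(c,c), clear(e,e), inpos(a,c)}  (9 atoms)
F2 = F1 ∪ {clear(a,e), clear(c,e), clear(e,c)}  (12 atoms)
F3 = F2 ∪ {inpos(a,e), inpos(c,e), inpos(e,c)}  (15 atoms)
goal ⊆ F3  ⇒  h_max = 3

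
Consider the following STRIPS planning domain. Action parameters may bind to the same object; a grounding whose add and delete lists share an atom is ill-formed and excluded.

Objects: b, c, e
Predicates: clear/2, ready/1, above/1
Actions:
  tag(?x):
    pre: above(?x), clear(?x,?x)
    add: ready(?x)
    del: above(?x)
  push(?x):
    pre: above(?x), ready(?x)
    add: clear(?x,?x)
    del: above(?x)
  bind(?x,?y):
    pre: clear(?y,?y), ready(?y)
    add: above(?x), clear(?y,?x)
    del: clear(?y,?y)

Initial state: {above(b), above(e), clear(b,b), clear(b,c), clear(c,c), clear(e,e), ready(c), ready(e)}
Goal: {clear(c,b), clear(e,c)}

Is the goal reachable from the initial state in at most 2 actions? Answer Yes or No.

1. bind(b,c)  →  {above(b), above(e), clear(b,b), clear(b,c), clear(c,b), clear(e,e), ready(c), ready(e)}
2. bind(c,e)  →  {above(b), above(c), above(e), clear(b,b), clear(b,c), clear(c,b), clear(e,c), ready(c), ready(e)}
optimal plan length = 2; 2 ≤ 2

Yes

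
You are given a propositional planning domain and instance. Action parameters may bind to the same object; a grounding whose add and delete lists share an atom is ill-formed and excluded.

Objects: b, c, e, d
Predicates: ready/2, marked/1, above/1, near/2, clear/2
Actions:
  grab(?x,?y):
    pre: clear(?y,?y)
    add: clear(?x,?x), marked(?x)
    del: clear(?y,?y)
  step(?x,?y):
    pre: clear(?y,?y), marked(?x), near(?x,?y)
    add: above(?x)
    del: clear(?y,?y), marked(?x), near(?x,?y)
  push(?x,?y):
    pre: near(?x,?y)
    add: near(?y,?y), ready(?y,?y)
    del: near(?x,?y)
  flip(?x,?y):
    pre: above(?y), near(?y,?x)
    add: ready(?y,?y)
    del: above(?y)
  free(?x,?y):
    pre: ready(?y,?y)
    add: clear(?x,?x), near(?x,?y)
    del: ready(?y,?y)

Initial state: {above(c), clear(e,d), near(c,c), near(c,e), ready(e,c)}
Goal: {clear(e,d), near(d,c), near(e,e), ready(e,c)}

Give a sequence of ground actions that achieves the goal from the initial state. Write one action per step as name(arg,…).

1. push(c,e)  →  {above(c), clear(e,d), near(c,c), near(e,e), ready(e,c), ready(e,e)}
2. flip(c,c)  →  {clear(e,d), near(c,c), near(e,e), ready(c,c), ready(e,c), ready(e,e)}
3. free(d,c)  →  {clear(d,d), clear(e,d), near(c,c), near(d,c), near(e,e), ready(e,c), ready(e,e)}

push(c,e); flip(c,c); free(d,c)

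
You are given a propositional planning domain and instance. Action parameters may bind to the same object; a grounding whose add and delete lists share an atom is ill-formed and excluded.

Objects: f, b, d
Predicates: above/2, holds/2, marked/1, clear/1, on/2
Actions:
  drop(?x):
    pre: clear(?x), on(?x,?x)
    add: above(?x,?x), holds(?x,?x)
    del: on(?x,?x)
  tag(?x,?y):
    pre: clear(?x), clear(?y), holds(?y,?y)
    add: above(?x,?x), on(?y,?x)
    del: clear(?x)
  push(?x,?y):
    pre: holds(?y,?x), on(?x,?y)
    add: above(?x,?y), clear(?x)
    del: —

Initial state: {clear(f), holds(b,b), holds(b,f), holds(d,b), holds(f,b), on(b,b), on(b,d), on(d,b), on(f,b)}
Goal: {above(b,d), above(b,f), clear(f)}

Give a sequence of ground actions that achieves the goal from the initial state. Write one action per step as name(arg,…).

1. push(b,d)  →  {above(b,d), clear(b), clear(f), holds(b,b), holds(b,f), holds(d,b), holds(f,b), on(b,b), on(b,d), on(d,b), on(f,b)}
2. tag(f,b)  →  {above(b,d), above(f,f), clear(b), holds(b,b), holds(b,f), holds(d,b), holds(f,b), on(b,b), on(b,d), on(b,f), on(d,b), on(f,b)}
3. push(f,b)  →  {above(b,d), above(f,b), above(f,f), clear(b), clear(f), holds(b,b), holds(b,f), holds(d,b), holds(f,b), on(b,b), on(b,d), on(b,f), on(d,b), on(f,b)}
4. push(b,f)  →  {above(b,d), above(b,f), above(f,b), above(f,f), clear(b), clear(f), holds(b,b), holds(b,f), holds(d,b), holds(f,b), on(b,b), on(b,d), on(b,f), on(d,b), on(f,b)}

push(b,d); tag(f,b); push(f,b); push(b,f)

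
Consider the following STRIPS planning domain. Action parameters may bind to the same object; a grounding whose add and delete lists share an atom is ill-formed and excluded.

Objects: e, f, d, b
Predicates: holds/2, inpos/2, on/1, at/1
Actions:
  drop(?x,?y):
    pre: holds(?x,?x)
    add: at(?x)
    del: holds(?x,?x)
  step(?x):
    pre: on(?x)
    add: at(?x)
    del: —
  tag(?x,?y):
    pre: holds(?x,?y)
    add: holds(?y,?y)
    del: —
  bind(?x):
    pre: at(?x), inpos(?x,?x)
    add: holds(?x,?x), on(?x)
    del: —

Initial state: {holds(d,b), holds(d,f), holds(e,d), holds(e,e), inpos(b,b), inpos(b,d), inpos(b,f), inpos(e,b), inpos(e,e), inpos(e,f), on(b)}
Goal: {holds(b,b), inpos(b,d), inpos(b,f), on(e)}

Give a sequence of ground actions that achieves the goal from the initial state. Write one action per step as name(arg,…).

drop(e,e); tag(d,b); bind(e)

1. drop(e,e)  →  {at(e), holds(d,b), holds(d,f), holds(e,d), inpos(b,b), inpos(b,d), inpos(b,f), inpos(e,b), inpos(e,e), inpos(e,f), on(b)}
2. tag(d,b)  →  {at(e), holds(b,b), holds(d,b), holds(d,f), holds(e,d), inpos(b,b), inpos(b,d), inpos(b,f), inpos(e,b), inpos(e,e), inpos(e,f), on(b)}
3. bind(e)  →  {at(e), holds(b,b), holds(d,b), holds(d,f), holds(e,d), holds(e,e), inpos(b,b), inpos(b,d), inpos(b,f), inpos(e,b), inpos(e,e), inpos(e,f), on(b), on(e)}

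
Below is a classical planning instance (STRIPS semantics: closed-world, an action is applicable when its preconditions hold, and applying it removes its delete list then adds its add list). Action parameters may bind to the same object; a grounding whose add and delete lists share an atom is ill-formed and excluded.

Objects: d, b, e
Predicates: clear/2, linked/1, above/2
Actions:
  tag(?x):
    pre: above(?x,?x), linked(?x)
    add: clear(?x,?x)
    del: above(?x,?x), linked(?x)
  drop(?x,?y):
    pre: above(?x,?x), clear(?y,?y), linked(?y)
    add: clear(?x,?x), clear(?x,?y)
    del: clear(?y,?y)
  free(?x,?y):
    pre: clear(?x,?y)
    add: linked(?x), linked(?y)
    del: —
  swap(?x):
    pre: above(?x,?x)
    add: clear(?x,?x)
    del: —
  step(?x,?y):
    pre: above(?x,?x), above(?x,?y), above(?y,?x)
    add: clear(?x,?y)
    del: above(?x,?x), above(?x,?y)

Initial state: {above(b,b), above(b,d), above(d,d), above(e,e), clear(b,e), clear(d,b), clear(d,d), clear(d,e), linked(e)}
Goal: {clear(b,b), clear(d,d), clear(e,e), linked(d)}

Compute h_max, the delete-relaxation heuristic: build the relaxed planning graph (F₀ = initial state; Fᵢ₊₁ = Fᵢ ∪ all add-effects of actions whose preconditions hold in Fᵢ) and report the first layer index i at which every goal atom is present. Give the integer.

1

F0 = init (9 atoms)
F1 = F0 ∪ {clear(b,b), clear(e,e), linked(b), linked(d)}  (13 atoms)
goal ⊆ F1  ⇒  h_max = 1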